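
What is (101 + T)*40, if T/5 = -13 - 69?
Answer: -12360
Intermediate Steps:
T = -410 (T = 5*(-13 - 69) = 5*(-82) = -410)
(101 + T)*40 = (101 - 410)*40 = -309*40 = -12360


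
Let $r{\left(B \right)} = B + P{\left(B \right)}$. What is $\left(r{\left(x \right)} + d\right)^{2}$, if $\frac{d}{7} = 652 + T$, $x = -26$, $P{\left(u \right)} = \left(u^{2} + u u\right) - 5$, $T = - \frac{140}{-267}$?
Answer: $\frac{2472048675625}{71289} \approx 3.4676 \cdot 10^{7}$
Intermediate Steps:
$T = \frac{140}{267}$ ($T = \left(-140\right) \left(- \frac{1}{267}\right) = \frac{140}{267} \approx 0.52434$)
$P{\left(u \right)} = -5 + 2 u^{2}$ ($P{\left(u \right)} = \left(u^{2} + u^{2}\right) - 5 = 2 u^{2} - 5 = -5 + 2 u^{2}$)
$r{\left(B \right)} = -5 + B + 2 B^{2}$ ($r{\left(B \right)} = B + \left(-5 + 2 B^{2}\right) = -5 + B + 2 B^{2}$)
$d = \frac{1219568}{267}$ ($d = 7 \left(652 + \frac{140}{267}\right) = 7 \cdot \frac{174224}{267} = \frac{1219568}{267} \approx 4567.7$)
$\left(r{\left(x \right)} + d\right)^{2} = \left(\left(-5 - 26 + 2 \left(-26\right)^{2}\right) + \frac{1219568}{267}\right)^{2} = \left(\left(-5 - 26 + 2 \cdot 676\right) + \frac{1219568}{267}\right)^{2} = \left(\left(-5 - 26 + 1352\right) + \frac{1219568}{267}\right)^{2} = \left(1321 + \frac{1219568}{267}\right)^{2} = \left(\frac{1572275}{267}\right)^{2} = \frac{2472048675625}{71289}$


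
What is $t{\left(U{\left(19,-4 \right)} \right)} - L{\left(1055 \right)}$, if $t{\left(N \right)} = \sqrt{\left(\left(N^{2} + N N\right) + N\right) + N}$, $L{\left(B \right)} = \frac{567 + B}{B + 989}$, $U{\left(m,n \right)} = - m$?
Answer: $- \frac{811}{1022} + 6 \sqrt{19} \approx 25.36$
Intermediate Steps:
$L{\left(B \right)} = \frac{567 + B}{989 + B}$
$t{\left(N \right)} = \sqrt{2 N + 2 N^{2}}$ ($t{\left(N \right)} = \sqrt{\left(\left(N^{2} + N^{2}\right) + N\right) + N} = \sqrt{\left(2 N^{2} + N\right) + N} = \sqrt{\left(N + 2 N^{2}\right) + N} = \sqrt{2 N + 2 N^{2}}$)
$t{\left(U{\left(19,-4 \right)} \right)} - L{\left(1055 \right)} = \sqrt{2} \sqrt{\left(-1\right) 19 \left(1 - 19\right)} - \frac{567 + 1055}{989 + 1055} = \sqrt{2} \sqrt{- 19 \left(1 - 19\right)} - \frac{1}{2044} \cdot 1622 = \sqrt{2} \sqrt{\left(-19\right) \left(-18\right)} - \frac{1}{2044} \cdot 1622 = \sqrt{2} \sqrt{342} - \frac{811}{1022} = \sqrt{2} \cdot 3 \sqrt{38} - \frac{811}{1022} = 6 \sqrt{19} - \frac{811}{1022} = - \frac{811}{1022} + 6 \sqrt{19}$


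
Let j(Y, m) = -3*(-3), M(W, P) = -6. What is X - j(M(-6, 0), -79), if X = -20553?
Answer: -20562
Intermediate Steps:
j(Y, m) = 9
X - j(M(-6, 0), -79) = -20553 - 1*9 = -20553 - 9 = -20562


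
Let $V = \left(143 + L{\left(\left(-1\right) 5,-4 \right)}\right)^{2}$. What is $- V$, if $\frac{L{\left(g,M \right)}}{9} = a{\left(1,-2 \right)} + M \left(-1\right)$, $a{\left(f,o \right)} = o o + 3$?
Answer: $-58564$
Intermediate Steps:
$a{\left(f,o \right)} = 3 + o^{2}$ ($a{\left(f,o \right)} = o^{2} + 3 = 3 + o^{2}$)
$L{\left(g,M \right)} = 63 - 9 M$ ($L{\left(g,M \right)} = 9 \left(\left(3 + \left(-2\right)^{2}\right) + M \left(-1\right)\right) = 9 \left(\left(3 + 4\right) - M\right) = 9 \left(7 - M\right) = 63 - 9 M$)
$V = 58564$ ($V = \left(143 + \left(63 - -36\right)\right)^{2} = \left(143 + \left(63 + 36\right)\right)^{2} = \left(143 + 99\right)^{2} = 242^{2} = 58564$)
$- V = \left(-1\right) 58564 = -58564$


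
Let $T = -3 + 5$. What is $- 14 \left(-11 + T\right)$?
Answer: $126$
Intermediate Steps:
$T = 2$
$- 14 \left(-11 + T\right) = - 14 \left(-11 + 2\right) = \left(-14\right) \left(-9\right) = 126$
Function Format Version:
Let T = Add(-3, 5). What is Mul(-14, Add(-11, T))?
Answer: 126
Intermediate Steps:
T = 2
Mul(-14, Add(-11, T)) = Mul(-14, Add(-11, 2)) = Mul(-14, -9) = 126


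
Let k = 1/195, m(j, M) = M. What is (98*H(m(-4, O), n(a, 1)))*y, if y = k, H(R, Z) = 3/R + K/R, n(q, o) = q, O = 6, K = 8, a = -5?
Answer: 539/585 ≈ 0.92137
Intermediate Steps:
H(R, Z) = 11/R (H(R, Z) = 3/R + 8/R = 11/R)
k = 1/195 ≈ 0.0051282
y = 1/195 ≈ 0.0051282
(98*H(m(-4, O), n(a, 1)))*y = (98*(11/6))*(1/195) = (539/3)*(1/195) = 539/585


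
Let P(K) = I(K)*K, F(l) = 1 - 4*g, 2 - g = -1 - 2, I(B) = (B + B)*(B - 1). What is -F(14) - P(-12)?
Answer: 3763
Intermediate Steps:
I(B) = 2*B*(-1 + B) (I(B) = (2*B)*(-1 + B) = 2*B*(-1 + B))
g = 5 (g = 2 - (-1 - 2) = 2 - 1*(-3) = 2 + 3 = 5)
F(l) = -19 (F(l) = 1 - 4*5 = 1 - 20 = -19)
P(K) = 2*K²*(-1 + K) (P(K) = (2*K*(-1 + K))*K = 2*K²*(-1 + K))
-F(14) - P(-12) = -1*(-19) - 2*(-12)²*(-1 - 12) = 19 - 2*144*(-13) = 19 - 1*(-3744) = 19 + 3744 = 3763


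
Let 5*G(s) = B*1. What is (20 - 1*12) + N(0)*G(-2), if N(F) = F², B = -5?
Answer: 8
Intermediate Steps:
G(s) = -1 (G(s) = (-5*1)/5 = (⅕)*(-5) = -1)
(20 - 1*12) + N(0)*G(-2) = (20 - 1*12) + 0²*(-1) = (20 - 12) + 0*(-1) = 8 + 0 = 8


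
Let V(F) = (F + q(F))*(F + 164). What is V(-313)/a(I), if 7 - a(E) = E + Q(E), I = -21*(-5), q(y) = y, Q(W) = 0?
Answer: -46637/49 ≈ -951.78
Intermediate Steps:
I = 105
a(E) = 7 - E (a(E) = 7 - (E + 0) = 7 - E)
V(F) = 2*F*(164 + F) (V(F) = (F + F)*(F + 164) = (2*F)*(164 + F) = 2*F*(164 + F))
V(-313)/a(I) = (2*(-313)*(164 - 313))/(7 - 1*105) = (2*(-313)*(-149))/(7 - 105) = 93274/(-98) = 93274*(-1/98) = -46637/49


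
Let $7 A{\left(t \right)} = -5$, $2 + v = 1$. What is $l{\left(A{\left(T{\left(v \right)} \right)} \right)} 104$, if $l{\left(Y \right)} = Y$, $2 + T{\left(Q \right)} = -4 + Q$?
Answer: $- \frac{520}{7} \approx -74.286$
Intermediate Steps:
$v = -1$ ($v = -2 + 1 = -1$)
$T{\left(Q \right)} = -6 + Q$ ($T{\left(Q \right)} = -2 + \left(-4 + Q\right) = -6 + Q$)
$A{\left(t \right)} = - \frac{5}{7}$ ($A{\left(t \right)} = \frac{1}{7} \left(-5\right) = - \frac{5}{7}$)
$l{\left(A{\left(T{\left(v \right)} \right)} \right)} 104 = \left(- \frac{5}{7}\right) 104 = - \frac{520}{7}$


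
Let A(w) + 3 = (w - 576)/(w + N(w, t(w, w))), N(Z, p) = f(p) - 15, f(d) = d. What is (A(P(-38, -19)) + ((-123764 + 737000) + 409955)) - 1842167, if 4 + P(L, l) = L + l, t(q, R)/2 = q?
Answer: -162157205/198 ≈ -8.1898e+5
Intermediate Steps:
t(q, R) = 2*q
P(L, l) = -4 + L + l (P(L, l) = -4 + (L + l) = -4 + L + l)
N(Z, p) = -15 + p (N(Z, p) = p - 15 = -15 + p)
A(w) = -3 + (-576 + w)/(-15 + 3*w) (A(w) = -3 + (w - 576)/(w + (-15 + 2*w)) = -3 + (-576 + w)/(-15 + 3*w))
(A(P(-38, -19)) + ((-123764 + 737000) + 409955)) - 1842167 = ((-531 - 8*(-4 - 38 - 19))/(3*(-5 + (-4 - 38 - 19))) + ((-123764 + 737000) + 409955)) - 1842167 = ((-531 - 8*(-61))/(3*(-5 - 61)) + (613236 + 409955)) - 1842167 = ((⅓)*(-531 + 488)/(-66) + 1023191) - 1842167 = ((⅓)*(-1/66)*(-43) + 1023191) - 1842167 = (43/198 + 1023191) - 1842167 = 202591861/198 - 1842167 = -162157205/198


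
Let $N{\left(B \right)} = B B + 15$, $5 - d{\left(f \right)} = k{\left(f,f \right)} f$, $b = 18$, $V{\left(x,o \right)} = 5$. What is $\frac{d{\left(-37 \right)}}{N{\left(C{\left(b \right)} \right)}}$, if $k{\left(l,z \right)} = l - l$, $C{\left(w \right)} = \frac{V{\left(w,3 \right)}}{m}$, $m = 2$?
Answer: $\frac{4}{17} \approx 0.23529$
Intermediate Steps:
$C{\left(w \right)} = \frac{5}{2}$
$k{\left(l,z \right)} = 0$
$d{\left(f \right)} = 5$ ($d{\left(f \right)} = 5 - 0 f = 5 - 0 = 5 + 0 = 5$)
$N{\left(B \right)} = 15 + B^{2}$ ($N{\left(B \right)} = B^{2} + 15 = 15 + B^{2}$)
$\frac{d{\left(-37 \right)}}{N{\left(C{\left(b \right)} \right)}} = \frac{5}{15 + \left(\frac{5}{2}\right)^{2}} = \frac{5}{15 + \frac{25}{4}} = \frac{5}{\frac{85}{4}} = 5 \cdot \frac{4}{85} = \frac{4}{17}$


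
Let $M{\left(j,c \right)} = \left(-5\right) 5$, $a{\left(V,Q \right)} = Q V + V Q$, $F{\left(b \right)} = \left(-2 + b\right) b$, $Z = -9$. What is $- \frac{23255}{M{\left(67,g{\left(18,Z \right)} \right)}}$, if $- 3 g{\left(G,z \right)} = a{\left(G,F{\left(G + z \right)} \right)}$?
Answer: $\frac{4651}{5} \approx 930.2$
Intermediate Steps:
$F{\left(b \right)} = b \left(-2 + b\right)$
$a{\left(V,Q \right)} = 2 Q V$ ($a{\left(V,Q \right)} = Q V + Q V = 2 Q V$)
$g{\left(G,z \right)} = - \frac{2 G \left(G + z\right) \left(-2 + G + z\right)}{3}$ ($g{\left(G,z \right)} = - \frac{2 \left(G + z\right) \left(-2 + \left(G + z\right)\right) G}{3} = - \frac{2 \left(G + z\right) \left(-2 + G + z\right) G}{3} = - \frac{2 G \left(G + z\right) \left(-2 + G + z\right)}{3}$)
$M{\left(j,c \right)} = -25$
$- \frac{23255}{M{\left(67,g{\left(18,Z \right)} \right)}} = - \frac{23255}{-25} = \left(-23255\right) \left(- \frac{1}{25}\right) = \frac{4651}{5}$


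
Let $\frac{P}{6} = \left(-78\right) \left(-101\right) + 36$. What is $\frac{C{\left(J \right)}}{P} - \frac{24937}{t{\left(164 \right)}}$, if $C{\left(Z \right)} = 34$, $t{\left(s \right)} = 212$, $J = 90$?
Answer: $- \frac{296025325}{2516652} \approx -117.63$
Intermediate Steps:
$P = 47484$ ($P = 6 \left(\left(-78\right) \left(-101\right) + 36\right) = 6 \left(7878 + 36\right) = 6 \cdot 7914 = 47484$)
$\frac{C{\left(J \right)}}{P} - \frac{24937}{t{\left(164 \right)}} = \frac{34}{47484} - \frac{24937}{212} = 34 \cdot \frac{1}{47484} - \frac{24937}{212} = \frac{17}{23742} - \frac{24937}{212} = - \frac{296025325}{2516652}$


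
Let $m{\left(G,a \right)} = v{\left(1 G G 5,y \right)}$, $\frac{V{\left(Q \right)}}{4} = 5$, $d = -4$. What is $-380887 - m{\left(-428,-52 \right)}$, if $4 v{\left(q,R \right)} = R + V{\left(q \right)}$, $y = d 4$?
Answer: $-380888$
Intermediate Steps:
$V{\left(Q \right)} = 20$ ($V{\left(Q \right)} = 4 \cdot 5 = 20$)
$y = -16$ ($y = \left(-4\right) 4 = -16$)
$v{\left(q,R \right)} = 5 + \frac{R}{4}$ ($v{\left(q,R \right)} = \frac{R + 20}{4} = \frac{20 + R}{4} = 5 + \frac{R}{4}$)
$m{\left(G,a \right)} = 1$ ($m{\left(G,a \right)} = 5 + \frac{1}{4} \left(-16\right) = 5 - 4 = 1$)
$-380887 - m{\left(-428,-52 \right)} = -380887 - 1 = -380888$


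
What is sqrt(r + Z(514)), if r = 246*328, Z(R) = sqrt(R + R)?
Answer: sqrt(80688 + 2*sqrt(257)) ≈ 284.11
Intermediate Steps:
Z(R) = sqrt(2)*sqrt(R) (Z(R) = sqrt(2*R) = sqrt(2)*sqrt(R))
r = 80688
sqrt(r + Z(514)) = sqrt(80688 + sqrt(2)*sqrt(514)) = sqrt(80688 + 2*sqrt(257))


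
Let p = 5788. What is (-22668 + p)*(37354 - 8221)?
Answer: -491765040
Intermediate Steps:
(-22668 + p)*(37354 - 8221) = (-22668 + 5788)*(37354 - 8221) = -16880*29133 = -491765040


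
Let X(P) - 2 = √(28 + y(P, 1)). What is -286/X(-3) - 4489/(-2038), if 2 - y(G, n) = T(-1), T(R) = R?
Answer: 1286939/55026 - 286*√31/27 ≈ -35.589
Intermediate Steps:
y(G, n) = 3 (y(G, n) = 2 - 1*(-1) = 2 + 1 = 3)
X(P) = 2 + √31 (X(P) = 2 + √(28 + 3) = 2 + √31)
-286/X(-3) - 4489/(-2038) = -286/(2 + √31) - 4489/(-2038) = -286/(2 + √31) - 4489*(-1/2038) = -286/(2 + √31) + 4489/2038 = 4489/2038 - 286/(2 + √31)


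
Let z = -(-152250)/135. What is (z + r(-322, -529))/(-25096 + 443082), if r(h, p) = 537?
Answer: 14983/3761874 ≈ 0.0039829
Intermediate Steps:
z = 10150/9 (z = -(-152250)/135 = -1450*(-7/9) = 10150/9 ≈ 1127.8)
(z + r(-322, -529))/(-25096 + 443082) = (10150/9 + 537)/(-25096 + 443082) = (14983/9)/417986 = (14983/9)*(1/417986) = 14983/3761874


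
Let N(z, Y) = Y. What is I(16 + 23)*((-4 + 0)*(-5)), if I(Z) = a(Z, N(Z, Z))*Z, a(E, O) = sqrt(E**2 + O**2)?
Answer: 30420*sqrt(2) ≈ 43020.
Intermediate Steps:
I(Z) = Z*sqrt(2)*sqrt(Z**2) (I(Z) = sqrt(Z**2 + Z**2)*Z = sqrt(2*Z**2)*Z = (sqrt(2)*sqrt(Z**2))*Z = Z*sqrt(2)*sqrt(Z**2))
I(16 + 23)*((-4 + 0)*(-5)) = ((16 + 23)*sqrt(2)*sqrt((16 + 23)**2))*((-4 + 0)*(-5)) = (39*sqrt(2)*sqrt(39**2))*(-4*(-5)) = (39*sqrt(2)*sqrt(1521))*20 = (39*sqrt(2)*39)*20 = (1521*sqrt(2))*20 = 30420*sqrt(2)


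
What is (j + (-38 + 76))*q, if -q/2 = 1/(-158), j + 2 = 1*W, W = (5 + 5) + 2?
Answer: 48/79 ≈ 0.60759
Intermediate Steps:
W = 12 (W = 10 + 2 = 12)
j = 10 (j = -2 + 1*12 = -2 + 12 = 10)
q = 1/79 (q = -2/(-158) = -2*(-1/158) = 1/79 ≈ 0.012658)
(j + (-38 + 76))*q = (10 + (-38 + 76))*(1/79) = (10 + 38)*(1/79) = 48*(1/79) = 48/79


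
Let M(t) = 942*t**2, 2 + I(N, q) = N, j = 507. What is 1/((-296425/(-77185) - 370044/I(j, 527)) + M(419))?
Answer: 7795685/1289232713106167 ≈ 6.0468e-9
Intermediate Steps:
I(N, q) = -2 + N
1/((-296425/(-77185) - 370044/I(j, 527)) + M(419)) = 1/((-296425/(-77185) - 370044/(-2 + 507)) + 942*419**2) = 1/((-296425*(-1/77185) - 370044/505) + 942*175561) = 1/((59285/15437 - 370044*1/505) + 165378462) = 1/((59285/15437 - 370044/505) + 165378462) = 1/(-5682430303/7795685 + 165378462) = 1/(1289232713106167/7795685) = 7795685/1289232713106167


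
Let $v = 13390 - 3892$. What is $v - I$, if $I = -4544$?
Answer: $14042$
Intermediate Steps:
$v = 9498$
$v - I = 9498 - -4544 = 9498 + 4544 = 14042$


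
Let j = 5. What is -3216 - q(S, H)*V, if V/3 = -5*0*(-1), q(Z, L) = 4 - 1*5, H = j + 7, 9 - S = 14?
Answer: -3216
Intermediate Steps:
S = -5 (S = 9 - 1*14 = 9 - 14 = -5)
H = 12 (H = 5 + 7 = 12)
q(Z, L) = -1 (q(Z, L) = 4 - 5 = -1)
V = 0 (V = 3*(-5*0*(-1)) = 3*(0*(-1)) = 3*0 = 0)
-3216 - q(S, H)*V = -3216 - (-1)*0 = -3216 - 1*0 = -3216 + 0 = -3216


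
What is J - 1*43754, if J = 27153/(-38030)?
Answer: -1663991773/38030 ≈ -43755.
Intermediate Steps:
J = -27153/38030 (J = 27153*(-1/38030) = -27153/38030 ≈ -0.71399)
J - 1*43754 = -27153/38030 - 1*43754 = -27153/38030 - 43754 = -1663991773/38030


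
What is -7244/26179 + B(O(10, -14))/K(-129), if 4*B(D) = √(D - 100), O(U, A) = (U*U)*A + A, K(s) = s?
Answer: -7244/26179 - I*√1514/516 ≈ -0.27671 - 0.075407*I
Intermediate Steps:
O(U, A) = A + A*U² (O(U, A) = U²*A + A = A*U² + A = A + A*U²)
B(D) = √(-100 + D)/4 (B(D) = √(D - 100)/4 = √(-100 + D)/4)
-7244/26179 + B(O(10, -14))/K(-129) = -7244/26179 + (√(-100 - 14*(1 + 10²))/4)/(-129) = -7244*1/26179 + (√(-100 - 14*(1 + 100))/4)*(-1/129) = -7244/26179 + (√(-100 - 14*101)/4)*(-1/129) = -7244/26179 + (√(-100 - 1414)/4)*(-1/129) = -7244/26179 + (√(-1514)/4)*(-1/129) = -7244/26179 + ((I*√1514)/4)*(-1/129) = -7244/26179 + (I*√1514/4)*(-1/129) = -7244/26179 - I*√1514/516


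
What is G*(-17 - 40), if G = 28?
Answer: -1596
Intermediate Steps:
G*(-17 - 40) = 28*(-17 - 40) = 28*(-57) = -1596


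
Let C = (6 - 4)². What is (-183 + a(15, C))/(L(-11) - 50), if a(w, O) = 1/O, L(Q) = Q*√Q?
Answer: 18275/7662 - 8041*I*√11/15324 ≈ 2.3851 - 1.7403*I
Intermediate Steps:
C = 4 (C = 2² = 4)
L(Q) = Q^(3/2)
(-183 + a(15, C))/(L(-11) - 50) = (-183 + 1/4)/((-11)^(3/2) - 50) = (-183 + ¼)/(-11*I*√11 - 50) = -731/(4*(-50 - 11*I*√11))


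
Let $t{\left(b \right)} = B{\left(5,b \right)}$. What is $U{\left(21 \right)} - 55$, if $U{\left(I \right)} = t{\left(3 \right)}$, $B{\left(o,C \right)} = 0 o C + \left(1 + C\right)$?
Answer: $-51$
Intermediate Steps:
$B{\left(o,C \right)} = 1 + C$ ($B{\left(o,C \right)} = 0 C + \left(1 + C\right) = 0 + \left(1 + C\right) = 1 + C$)
$t{\left(b \right)} = 1 + b$
$U{\left(I \right)} = 4$ ($U{\left(I \right)} = 1 + 3 = 4$)
$U{\left(21 \right)} - 55 = 4 - 55 = -51$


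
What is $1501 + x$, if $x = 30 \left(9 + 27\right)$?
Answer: $2581$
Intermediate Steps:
$x = 1080$ ($x = 30 \cdot 36 = 1080$)
$1501 + x = 1501 + 1080 = 2581$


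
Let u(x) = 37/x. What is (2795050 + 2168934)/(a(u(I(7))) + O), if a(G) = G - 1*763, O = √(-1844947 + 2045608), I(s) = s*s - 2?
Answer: -8357998852352/840098827 - 10965440656*√200661/840098827 ≈ -15796.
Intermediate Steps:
I(s) = -2 + s² (I(s) = s² - 2 = -2 + s²)
O = √200661 ≈ 447.95
a(G) = -763 + G (a(G) = G - 763 = -763 + G)
(2795050 + 2168934)/(a(u(I(7))) + O) = (2795050 + 2168934)/((-763 + 37/(-2 + 7²)) + √200661) = 4963984/((-763 + 37/(-2 + 49)) + √200661) = 4963984/((-763 + 37/47) + √200661) = 4963984/(-35824/47 + √200661)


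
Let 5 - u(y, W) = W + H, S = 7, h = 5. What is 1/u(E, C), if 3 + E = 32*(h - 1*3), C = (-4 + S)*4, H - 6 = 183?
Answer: -1/196 ≈ -0.0051020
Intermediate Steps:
H = 189 (H = 6 + 183 = 189)
C = 12 (C = (-4 + 7)*4 = 3*4 = 12)
E = 61 (E = -3 + 32*(5 - 1*3) = -3 + 32*(5 - 3) = -3 + 32*2 = -3 + 64 = 61)
u(y, W) = -184 - W (u(y, W) = 5 - (W + 189) = 5 - (189 + W) = 5 + (-189 - W) = -184 - W)
1/u(E, C) = 1/(-184 - 1*12) = 1/(-184 - 12) = 1/(-196) = -1/196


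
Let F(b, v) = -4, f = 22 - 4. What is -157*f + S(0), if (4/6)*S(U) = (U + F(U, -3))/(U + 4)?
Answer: -5655/2 ≈ -2827.5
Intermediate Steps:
f = 18
S(U) = 3*(-4 + U)/(2*(4 + U)) (S(U) = 3*((U - 4)/(U + 4))/2 = 3*((-4 + U)/(4 + U))/2 = 3*(-4 + U)/(2*(4 + U)))
-157*f + S(0) = -157*18 + 3*(-4 + 0)/(2*(4 + 0)) = -2826 + (3/2)*(-4)/4 = -2826 + (3/2)*(¼)*(-4) = -2826 - 3/2 = -5655/2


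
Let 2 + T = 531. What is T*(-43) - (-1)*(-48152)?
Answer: -70899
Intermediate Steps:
T = 529 (T = -2 + 531 = 529)
T*(-43) - (-1)*(-48152) = 529*(-43) - (-1)*(-48152) = -22747 - 1*48152 = -22747 - 48152 = -70899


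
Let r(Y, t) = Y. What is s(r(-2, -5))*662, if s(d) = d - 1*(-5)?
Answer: 1986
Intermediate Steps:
s(d) = 5 + d (s(d) = d + 5 = 5 + d)
s(r(-2, -5))*662 = (5 - 2)*662 = 3*662 = 1986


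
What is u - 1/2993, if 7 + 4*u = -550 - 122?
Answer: -2032251/11972 ≈ -169.75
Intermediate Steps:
u = -679/4 (u = -7/4 + (-550 - 122)/4 = -7/4 + (1/4)*(-672) = -7/4 - 168 = -679/4 ≈ -169.75)
u - 1/2993 = -679/4 - 1/2993 = -2032251/11972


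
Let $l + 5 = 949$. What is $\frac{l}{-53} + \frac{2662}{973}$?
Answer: $- \frac{777426}{51569} \approx -15.075$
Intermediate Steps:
$l = 944$ ($l = -5 + 949 = 944$)
$\frac{l}{-53} + \frac{2662}{973} = \frac{944}{-53} + \frac{2662}{973} = 944 \left(- \frac{1}{53}\right) + 2662 \cdot \frac{1}{973} = - \frac{944}{53} + \frac{2662}{973} = - \frac{777426}{51569}$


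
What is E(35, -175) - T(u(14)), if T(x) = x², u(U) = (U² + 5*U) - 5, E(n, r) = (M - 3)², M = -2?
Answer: -68096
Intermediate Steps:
E(n, r) = 25 (E(n, r) = (-2 - 3)² = (-5)² = 25)
u(U) = -5 + U² + 5*U
E(35, -175) - T(u(14)) = 25 - (-5 + 14² + 5*14)² = 25 - (-5 + 196 + 70)² = 25 - 1*261² = 25 - 1*68121 = 25 - 68121 = -68096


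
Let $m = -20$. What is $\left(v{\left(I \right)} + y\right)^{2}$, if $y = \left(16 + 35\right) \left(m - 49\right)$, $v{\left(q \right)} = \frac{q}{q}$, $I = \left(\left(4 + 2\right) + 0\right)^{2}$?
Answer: $12376324$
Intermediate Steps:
$I = 36$ ($I = \left(6 + 0\right)^{2} = 6^{2} = 36$)
$v{\left(q \right)} = 1$
$y = -3519$ ($y = \left(16 + 35\right) \left(-20 - 49\right) = 51 \left(-69\right) = -3519$)
$\left(v{\left(I \right)} + y\right)^{2} = \left(1 - 3519\right)^{2} = \left(-3518\right)^{2} = 12376324$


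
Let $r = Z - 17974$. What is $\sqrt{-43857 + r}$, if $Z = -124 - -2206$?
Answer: $i \sqrt{59749} \approx 244.44 i$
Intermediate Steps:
$Z = 2082$ ($Z = -124 + 2206 = 2082$)
$r = -15892$ ($r = 2082 - 17974 = -15892$)
$\sqrt{-43857 + r} = \sqrt{-43857 - 15892} = \sqrt{-59749} = i \sqrt{59749}$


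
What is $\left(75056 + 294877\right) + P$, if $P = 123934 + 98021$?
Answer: $591888$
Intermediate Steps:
$P = 221955$
$\left(75056 + 294877\right) + P = \left(75056 + 294877\right) + 221955 = 369933 + 221955 = 591888$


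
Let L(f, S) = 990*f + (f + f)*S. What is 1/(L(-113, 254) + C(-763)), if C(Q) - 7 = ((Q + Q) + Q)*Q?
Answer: 1/1577240 ≈ 6.3402e-7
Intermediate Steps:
L(f, S) = 990*f + 2*S*f (L(f, S) = 990*f + (2*f)*S = 990*f + 2*S*f)
C(Q) = 7 + 3*Q**2 (C(Q) = 7 + ((Q + Q) + Q)*Q = 7 + (2*Q + Q)*Q = 7 + (3*Q)*Q = 7 + 3*Q**2)
1/(L(-113, 254) + C(-763)) = 1/(2*(-113)*(495 + 254) + (7 + 3*(-763)**2)) = 1/(2*(-113)*749 + (7 + 3*582169)) = 1/(-169274 + (7 + 1746507)) = 1/(-169274 + 1746514) = 1/1577240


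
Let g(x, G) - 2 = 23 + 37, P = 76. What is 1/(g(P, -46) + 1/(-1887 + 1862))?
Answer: 25/1549 ≈ 0.016139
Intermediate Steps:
g(x, G) = 62 (g(x, G) = 2 + (23 + 37) = 2 + 60 = 62)
1/(g(P, -46) + 1/(-1887 + 1862)) = 1/(62 + 1/(-1887 + 1862)) = 1/(62 + 1/(-25)) = 1/(62 - 1/25) = 1/(1549/25) = 25/1549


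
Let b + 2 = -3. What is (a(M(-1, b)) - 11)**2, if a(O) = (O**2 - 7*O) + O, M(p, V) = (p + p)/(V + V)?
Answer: 92416/625 ≈ 147.87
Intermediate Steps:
b = -5 (b = -2 - 3 = -5)
M(p, V) = p/V (M(p, V) = (2*p)/((2*V)) = (2*p)*(1/(2*V)) = p/V)
a(O) = O**2 - 6*O
(a(M(-1, b)) - 11)**2 = ((-1/(-5))*(-6 - 1/(-5)) - 11)**2 = ((-1*(-1/5))*(-6 - 1*(-1/5)) - 11)**2 = ((-6 + 1/5)/5 - 11)**2 = ((1/5)*(-29/5) - 11)**2 = (-29/25 - 11)**2 = (-304/25)**2 = 92416/625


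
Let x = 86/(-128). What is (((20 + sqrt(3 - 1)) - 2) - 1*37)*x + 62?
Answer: 4785/64 - 43*sqrt(2)/64 ≈ 73.815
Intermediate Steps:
x = -43/64 (x = 86*(-1/128) = -43/64 ≈ -0.67188)
(((20 + sqrt(3 - 1)) - 2) - 1*37)*x + 62 = (((20 + sqrt(3 - 1)) - 2) - 1*37)*(-43/64) + 62 = (((20 + sqrt(2)) - 2) - 37)*(-43/64) + 62 = ((18 + sqrt(2)) - 37)*(-43/64) + 62 = (-19 + sqrt(2))*(-43/64) + 62 = (817/64 - 43*sqrt(2)/64) + 62 = 4785/64 - 43*sqrt(2)/64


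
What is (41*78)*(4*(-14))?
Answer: -179088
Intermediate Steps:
(41*78)*(4*(-14)) = 3198*(-56) = -179088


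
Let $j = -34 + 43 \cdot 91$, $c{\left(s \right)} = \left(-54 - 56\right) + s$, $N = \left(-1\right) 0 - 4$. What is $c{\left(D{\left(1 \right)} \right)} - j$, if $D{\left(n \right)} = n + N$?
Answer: $-3992$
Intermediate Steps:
$N = -4$ ($N = 0 - 4 = -4$)
$D{\left(n \right)} = -4 + n$ ($D{\left(n \right)} = n - 4 = -4 + n$)
$c{\left(s \right)} = -110 + s$
$j = 3879$ ($j = -34 + 3913 = 3879$)
$c{\left(D{\left(1 \right)} \right)} - j = \left(-110 + \left(-4 + 1\right)\right) - 3879 = \left(-110 - 3\right) - 3879 = -113 - 3879 = -3992$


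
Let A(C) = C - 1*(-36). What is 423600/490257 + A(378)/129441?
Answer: 6114908222/7051039593 ≈ 0.86724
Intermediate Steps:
A(C) = 36 + C (A(C) = C + 36 = 36 + C)
423600/490257 + A(378)/129441 = 423600/490257 + (36 + 378)/129441 = 423600*(1/490257) + 414*(1/129441) = 141200/163419 + 138/43147 = 6114908222/7051039593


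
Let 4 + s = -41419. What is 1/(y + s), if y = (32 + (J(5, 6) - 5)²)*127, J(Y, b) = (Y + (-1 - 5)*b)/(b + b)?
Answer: -144/4328009 ≈ -3.3272e-5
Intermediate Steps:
s = -41423 (s = -4 - 41419 = -41423)
J(Y, b) = (Y - 6*b)/(2*b) (J(Y, b) = (Y - 6*b)/((2*b)) = (Y - 6*b)*(1/(2*b)) = (Y - 6*b)/(2*b))
y = 1636903/144 (y = (32 + ((-3 + (½)*5/6) - 5)²)*127 = (32 + ((-3 + (½)*5*(⅙)) - 5)²)*127 = (32 + ((-3 + 5/12) - 5)²)*127 = (32 + (-31/12 - 5)²)*127 = (32 + (-91/12)²)*127 = (32 + 8281/144)*127 = (12889/144)*127 = 1636903/144 ≈ 11367.)
1/(y + s) = 1/(1636903/144 - 41423) = 1/(-4328009/144) = -144/4328009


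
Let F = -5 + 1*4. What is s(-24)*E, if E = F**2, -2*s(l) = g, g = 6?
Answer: -3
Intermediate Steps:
s(l) = -3 (s(l) = -1/2*6 = -3)
F = -1 (F = -5 + 4 = -1)
E = 1 (E = (-1)**2 = 1)
s(-24)*E = -3*1 = -3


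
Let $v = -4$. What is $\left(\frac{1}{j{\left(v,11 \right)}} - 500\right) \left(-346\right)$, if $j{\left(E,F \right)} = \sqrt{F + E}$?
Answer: $173000 - \frac{346 \sqrt{7}}{7} \approx 1.7287 \cdot 10^{5}$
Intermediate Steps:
$j{\left(E,F \right)} = \sqrt{E + F}$
$\left(\frac{1}{j{\left(v,11 \right)}} - 500\right) \left(-346\right) = \left(\frac{1}{\sqrt{-4 + 11}} - 500\right) \left(-346\right) = \left(\frac{1}{\sqrt{7}} - 500\right) \left(-346\right) = \left(\frac{\sqrt{7}}{7} - 500\right) \left(-346\right) = \left(-500 + \frac{\sqrt{7}}{7}\right) \left(-346\right) = 173000 - \frac{346 \sqrt{7}}{7}$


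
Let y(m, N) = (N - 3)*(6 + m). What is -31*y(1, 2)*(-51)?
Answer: -11067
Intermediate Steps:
y(m, N) = (-3 + N)*(6 + m)
-31*y(1, 2)*(-51) = -31*(-18 - 3*1 + 6*2 + 2*1)*(-51) = -31*(-18 - 3 + 12 + 2)*(-51) = -31*(-7)*(-51) = 217*(-51) = -11067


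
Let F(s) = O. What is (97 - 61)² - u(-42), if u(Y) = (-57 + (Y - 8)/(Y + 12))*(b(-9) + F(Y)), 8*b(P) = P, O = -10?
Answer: 8165/12 ≈ 680.42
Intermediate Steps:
b(P) = P/8
F(s) = -10
u(Y) = 5073/8 - 89*(-8 + Y)/(8*(12 + Y)) (u(Y) = (-57 + (Y - 8)/(Y + 12))*((⅛)*(-9) - 10) = (-57 + (-8 + Y)/(12 + Y))*(-9/8 - 10) = (-57 + (-8 + Y)/(12 + Y))*(-89/8) = 5073/8 - 89*(-8 + Y)/(8*(12 + Y)))
(97 - 61)² - u(-42) = (97 - 61)² - 89*(173 + 14*(-42))/(2*(12 - 42)) = 36² - 89*(173 - 588)/(2*(-30)) = 1296 - 89*(-1)*(-415)/(2*30) = 1296 - 1*7387/12 = 1296 - 7387/12 = 8165/12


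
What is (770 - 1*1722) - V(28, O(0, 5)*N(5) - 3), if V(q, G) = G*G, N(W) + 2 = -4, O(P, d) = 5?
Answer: -2041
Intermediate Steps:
N(W) = -6 (N(W) = -2 - 4 = -6)
V(q, G) = G**2
(770 - 1*1722) - V(28, O(0, 5)*N(5) - 3) = (770 - 1*1722) - (5*(-6) - 3)**2 = (770 - 1722) - (-30 - 3)**2 = -952 - 1*(-33)**2 = -952 - 1*1089 = -952 - 1089 = -2041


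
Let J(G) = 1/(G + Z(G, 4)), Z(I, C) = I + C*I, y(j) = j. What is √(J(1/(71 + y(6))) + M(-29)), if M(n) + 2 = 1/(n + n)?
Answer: √81867/87 ≈ 3.2888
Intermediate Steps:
M(n) = -2 + 1/(2*n) (M(n) = -2 + 1/(n + n) = -2 + 1/(2*n))
J(G) = 1/(6*G) (J(G) = 1/(G + G*(1 + 4)) = 1/(G + G*5) = 1/(G + 5*G) = 1/(6*G))
√(J(1/(71 + y(6))) + M(-29)) = √(1/(6*(1/(71 + 6))) + (-2 + (½)/(-29))) = √(1/(6*(1/77)) + (-2 + (½)*(-1/29))) = √(1/(6*(1/77)) + (-2 - 1/58)) = √((⅙)*77 - 117/58) = √(77/6 - 117/58) = √(941/87) = √81867/87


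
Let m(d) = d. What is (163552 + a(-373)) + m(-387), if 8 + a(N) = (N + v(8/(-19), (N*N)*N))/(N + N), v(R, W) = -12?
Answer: 121715507/746 ≈ 1.6316e+5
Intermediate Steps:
a(N) = -8 + (-12 + N)/(2*N) (a(N) = -8 + (N - 12)/(N + N) = -8 + (-12 + N)/((2*N)) = -8 + (-12 + N)*(1/(2*N)) = -8 + (-12 + N)/(2*N))
(163552 + a(-373)) + m(-387) = (163552 + (-15/2 - 6/(-373))) - 387 = (163552 + (-15/2 - 6*(-1/373))) - 387 = (163552 + (-15/2 + 6/373)) - 387 = (163552 - 5583/746) - 387 = 122004209/746 - 387 = 121715507/746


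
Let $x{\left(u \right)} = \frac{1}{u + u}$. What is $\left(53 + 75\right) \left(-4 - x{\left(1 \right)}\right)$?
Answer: $-576$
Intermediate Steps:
$x{\left(u \right)} = \frac{1}{2 u}$
$\left(53 + 75\right) \left(-4 - x{\left(1 \right)}\right) = \left(53 + 75\right) \left(-4 - \frac{1}{2 \cdot 1}\right) = 128 \left(-4 - \frac{1}{2} \cdot 1\right) = 128 \left(-4 - \frac{1}{2}\right) = 128 \left(- \frac{9}{2}\right) = -576$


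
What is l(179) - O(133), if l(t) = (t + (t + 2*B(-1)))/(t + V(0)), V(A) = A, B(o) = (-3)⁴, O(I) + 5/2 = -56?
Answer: 21983/358 ≈ 61.405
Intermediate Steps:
O(I) = -117/2 (O(I) = -5/2 - 56 = -117/2)
B(o) = 81
l(t) = (162 + 2*t)/t (l(t) = (t + (t + 2*81))/(t + 0) = (t + (t + 162))/t = (t + (162 + t))/t = (162 + 2*t)/t)
l(179) - O(133) = (2 + 162/179) - 1*(-117/2) = (2 + 162*(1/179)) + 117/2 = (2 + 162/179) + 117/2 = 520/179 + 117/2 = 21983/358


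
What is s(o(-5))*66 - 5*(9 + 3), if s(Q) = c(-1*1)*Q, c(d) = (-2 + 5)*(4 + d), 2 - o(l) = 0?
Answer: 1128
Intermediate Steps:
o(l) = 2 (o(l) = 2 - 1*0 = 2 + 0 = 2)
c(d) = 12 + 3*d (c(d) = 3*(4 + d) = 12 + 3*d)
s(Q) = 9*Q (s(Q) = (12 + 3*(-1*1))*Q = (12 + 3*(-1))*Q = (12 - 3)*Q = 9*Q)
s(o(-5))*66 - 5*(9 + 3) = (9*2)*66 - 5*(9 + 3) = 18*66 - 5*12 = 1188 - 60 = 1128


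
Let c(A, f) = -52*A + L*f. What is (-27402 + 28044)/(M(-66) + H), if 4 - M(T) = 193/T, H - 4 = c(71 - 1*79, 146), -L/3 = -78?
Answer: 42372/2283001 ≈ 0.018560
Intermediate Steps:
L = 234 (L = -3*(-78) = 234)
c(A, f) = -52*A + 234*f
H = 34584 (H = 4 + (-52*(71 - 1*79) + 234*146) = 4 + (-52*(71 - 79) + 34164) = 4 + (-52*(-8) + 34164) = 4 + (416 + 34164) = 4 + 34580 = 34584)
M(T) = 4 - 193/T
(-27402 + 28044)/(M(-66) + H) = (-27402 + 28044)/((4 - 193/(-66)) + 34584) = 642/((4 - 193*(-1/66)) + 34584) = 642/((4 + 193/66) + 34584) = 642/(457/66 + 34584) = 642/(2283001/66) = 642*(66/2283001) = 42372/2283001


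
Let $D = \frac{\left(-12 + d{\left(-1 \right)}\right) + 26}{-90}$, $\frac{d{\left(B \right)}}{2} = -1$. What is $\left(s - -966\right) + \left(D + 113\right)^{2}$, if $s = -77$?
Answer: $\frac{3066274}{225} \approx 13628.0$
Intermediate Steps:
$d{\left(B \right)} = -2$ ($d{\left(B \right)} = 2 \left(-1\right) = -2$)
$D = - \frac{2}{15}$ ($D = \frac{\left(-12 - 2\right) + 26}{-90} = \left(-14 + 26\right) \left(- \frac{1}{90}\right) = 12 \left(- \frac{1}{90}\right) = - \frac{2}{15} \approx -0.13333$)
$\left(s - -966\right) + \left(D + 113\right)^{2} = \left(-77 - -966\right) + \left(- \frac{2}{15} + 113\right)^{2} = \left(-77 + 966\right) + \left(\frac{1693}{15}\right)^{2} = 889 + \frac{2866249}{225} = \frac{3066274}{225}$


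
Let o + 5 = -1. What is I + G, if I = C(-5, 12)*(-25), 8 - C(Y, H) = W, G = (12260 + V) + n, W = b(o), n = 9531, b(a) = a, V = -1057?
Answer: 20384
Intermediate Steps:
o = -6 (o = -5 - 1 = -6)
W = -6
G = 20734 (G = (12260 - 1057) + 9531 = 11203 + 9531 = 20734)
C(Y, H) = 14 (C(Y, H) = 8 - 1*(-6) = 8 + 6 = 14)
I = -350 (I = 14*(-25) = -350)
I + G = -350 + 20734 = 20384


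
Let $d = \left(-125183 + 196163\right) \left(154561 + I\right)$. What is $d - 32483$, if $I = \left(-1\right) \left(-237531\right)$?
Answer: $27830657677$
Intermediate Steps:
$I = 237531$
$d = 27830690160$ ($d = \left(-125183 + 196163\right) \left(154561 + 237531\right) = 70980 \cdot 392092 = 27830690160$)
$d - 32483 = 27830690160 - 32483 = 27830657677$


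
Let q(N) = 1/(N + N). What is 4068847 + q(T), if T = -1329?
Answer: 10814995325/2658 ≈ 4.0688e+6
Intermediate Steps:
q(N) = 1/(2*N)
4068847 + q(T) = 4068847 + (1/2)/(-1329) = 4068847 + (1/2)*(-1/1329) = 4068847 - 1/2658 = 10814995325/2658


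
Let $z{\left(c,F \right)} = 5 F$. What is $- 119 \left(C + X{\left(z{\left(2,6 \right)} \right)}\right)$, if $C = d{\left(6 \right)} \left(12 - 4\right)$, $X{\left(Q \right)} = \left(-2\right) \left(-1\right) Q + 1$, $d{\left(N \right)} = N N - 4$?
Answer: $-37723$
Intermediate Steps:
$d{\left(N \right)} = -4 + N^{2}$ ($d{\left(N \right)} = N^{2} - 4 = -4 + N^{2}$)
$X{\left(Q \right)} = 1 + 2 Q$ ($X{\left(Q \right)} = 2 Q + 1 = 1 + 2 Q$)
$C = 256$ ($C = \left(-4 + 6^{2}\right) \left(12 - 4\right) = \left(-4 + 36\right) 8 = 32 \cdot 8 = 256$)
$- 119 \left(C + X{\left(z{\left(2,6 \right)} \right)}\right) = - 119 \left(256 + \left(1 + 2 \cdot 5 \cdot 6\right)\right) = - 119 \left(256 + \left(1 + 2 \cdot 30\right)\right) = - 119 \left(256 + \left(1 + 60\right)\right) = - 119 \left(256 + 61\right) = \left(-119\right) 317 = -37723$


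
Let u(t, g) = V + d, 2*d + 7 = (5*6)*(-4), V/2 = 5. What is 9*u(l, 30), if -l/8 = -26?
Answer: -963/2 ≈ -481.50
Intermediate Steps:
V = 10 (V = 2*5 = 10)
l = 208 (l = -8*(-26) = 208)
d = -127/2 (d = -7/2 + ((5*6)*(-4))/2 = -7/2 + (30*(-4))/2 = -7/2 + (½)*(-120) = -7/2 - 60 = -127/2 ≈ -63.500)
u(t, g) = -107/2 (u(t, g) = 10 - 127/2 = -107/2)
9*u(l, 30) = 9*(-107/2) = -963/2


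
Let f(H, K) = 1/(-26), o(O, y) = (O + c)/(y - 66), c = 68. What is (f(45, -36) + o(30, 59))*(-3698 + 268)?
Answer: 625975/13 ≈ 48152.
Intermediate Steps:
o(O, y) = (68 + O)/(-66 + y) (o(O, y) = (O + 68)/(y - 66) = (68 + O)/(-66 + y))
f(H, K) = -1/26
(f(45, -36) + o(30, 59))*(-3698 + 268) = (-1/26 + (68 + 30)/(-66 + 59))*(-3698 + 268) = (-1/26 + 98/(-7))*(-3430) = (-1/26 - ⅐*98)*(-3430) = (-1/26 - 14)*(-3430) = -365/26*(-3430) = 625975/13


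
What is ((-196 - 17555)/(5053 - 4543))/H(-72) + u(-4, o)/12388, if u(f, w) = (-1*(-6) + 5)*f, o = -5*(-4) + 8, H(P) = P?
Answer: 18190309/37907280 ≈ 0.47986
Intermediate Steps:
o = 28 (o = 20 + 8 = 28)
u(f, w) = 11*f (u(f, w) = (6 + 5)*f = 11*f)
((-196 - 17555)/(5053 - 4543))/H(-72) + u(-4, o)/12388 = ((-196 - 17555)/(5053 - 4543))/(-72) + (11*(-4))/12388 = -17751/510*(-1/72) - 44*1/12388 = -17751*1/510*(-1/72) - 11/3097 = -5917/170*(-1/72) - 11/3097 = 5917/12240 - 11/3097 = 18190309/37907280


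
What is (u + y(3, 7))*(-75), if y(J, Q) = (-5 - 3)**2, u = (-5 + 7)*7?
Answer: -5850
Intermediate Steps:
u = 14 (u = 2*7 = 14)
y(J, Q) = 64 (y(J, Q) = (-8)**2 = 64)
(u + y(3, 7))*(-75) = (14 + 64)*(-75) = 78*(-75) = -5850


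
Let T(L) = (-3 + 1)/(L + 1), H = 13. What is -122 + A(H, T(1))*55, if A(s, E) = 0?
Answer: -122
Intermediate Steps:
T(L) = -2/(1 + L)
-122 + A(H, T(1))*55 = -122 + 0*55 = -122 + 0 = -122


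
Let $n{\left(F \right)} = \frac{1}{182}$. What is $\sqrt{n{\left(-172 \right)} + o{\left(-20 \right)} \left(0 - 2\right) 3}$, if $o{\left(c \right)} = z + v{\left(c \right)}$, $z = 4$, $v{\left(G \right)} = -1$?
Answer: $\frac{5 i \sqrt{23842}}{182} \approx 4.242 i$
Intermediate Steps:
$n{\left(F \right)} = \frac{1}{182}$
$o{\left(c \right)} = 3$ ($o{\left(c \right)} = 4 - 1 = 3$)
$\sqrt{n{\left(-172 \right)} + o{\left(-20 \right)} \left(0 - 2\right) 3} = \sqrt{\frac{1}{182} + 3 \left(0 - 2\right) 3} = \sqrt{\frac{1}{182} + 3 \left(\left(-2\right) 3\right)} = \sqrt{\frac{1}{182} + 3 \left(-6\right)} = \sqrt{\frac{1}{182} - 18} = \sqrt{- \frac{3275}{182}} = \frac{5 i \sqrt{23842}}{182}$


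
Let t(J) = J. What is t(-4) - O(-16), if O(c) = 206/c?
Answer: 71/8 ≈ 8.8750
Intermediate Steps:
t(-4) - O(-16) = -4 - 206/(-16) = -4 - 206*(-1)/16 = -4 - 1*(-103/8) = -4 + 103/8 = 71/8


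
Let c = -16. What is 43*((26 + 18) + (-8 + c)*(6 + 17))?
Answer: -21844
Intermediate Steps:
43*((26 + 18) + (-8 + c)*(6 + 17)) = 43*((26 + 18) + (-8 - 16)*(6 + 17)) = 43*(44 - 24*23) = 43*(44 - 552) = 43*(-508) = -21844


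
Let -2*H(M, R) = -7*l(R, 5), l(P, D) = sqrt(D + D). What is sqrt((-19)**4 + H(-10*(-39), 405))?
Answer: sqrt(521284 + 14*sqrt(10))/2 ≈ 361.02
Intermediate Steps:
l(P, D) = sqrt(2)*sqrt(D) (l(P, D) = sqrt(2*D) = sqrt(2)*sqrt(D))
H(M, R) = 7*sqrt(10)/2 (H(M, R) = -(-7)*sqrt(2)*sqrt(5)/2 = -(-7)*sqrt(10)/2 = 7*sqrt(10)/2)
sqrt((-19)**4 + H(-10*(-39), 405)) = sqrt((-19)**4 + 7*sqrt(10)/2) = sqrt(130321 + 7*sqrt(10)/2)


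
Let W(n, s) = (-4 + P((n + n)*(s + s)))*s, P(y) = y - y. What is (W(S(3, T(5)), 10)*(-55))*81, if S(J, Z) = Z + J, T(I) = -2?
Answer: 178200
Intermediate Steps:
S(J, Z) = J + Z
P(y) = 0
W(n, s) = -4*s (W(n, s) = (-4 + 0)*s = -4*s)
(W(S(3, T(5)), 10)*(-55))*81 = (-4*10*(-55))*81 = -40*(-55)*81 = 2200*81 = 178200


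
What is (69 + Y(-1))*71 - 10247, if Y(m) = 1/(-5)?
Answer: -26811/5 ≈ -5362.2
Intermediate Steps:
Y(m) = -⅕
(69 + Y(-1))*71 - 10247 = (69 - ⅕)*71 - 10247 = (344/5)*71 - 10247 = 24424/5 - 10247 = -26811/5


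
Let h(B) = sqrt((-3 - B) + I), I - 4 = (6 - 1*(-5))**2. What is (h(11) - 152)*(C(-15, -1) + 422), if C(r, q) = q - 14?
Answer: -61864 + 407*sqrt(111) ≈ -57576.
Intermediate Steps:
I = 125 (I = 4 + (6 - 1*(-5))**2 = 4 + (6 + 5)**2 = 4 + 11**2 = 4 + 121 = 125)
C(r, q) = -14 + q
h(B) = sqrt(122 - B) (h(B) = sqrt((-3 - B) + 125) = sqrt(122 - B))
(h(11) - 152)*(C(-15, -1) + 422) = (sqrt(122 - 1*11) - 152)*((-14 - 1) + 422) = (sqrt(122 - 11) - 152)*(-15 + 422) = (sqrt(111) - 152)*407 = (-152 + sqrt(111))*407 = -61864 + 407*sqrt(111)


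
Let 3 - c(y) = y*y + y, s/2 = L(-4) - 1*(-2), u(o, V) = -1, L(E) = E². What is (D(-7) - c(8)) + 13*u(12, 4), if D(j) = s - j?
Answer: 99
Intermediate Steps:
s = 36 (s = 2*((-4)² - 1*(-2)) = 2*(16 + 2) = 2*18 = 36)
D(j) = 36 - j
c(y) = 3 - y - y² (c(y) = 3 - (y*y + y) = 3 - (y² + y) = 3 - (y + y²) = 3 + (-y - y²) = 3 - y - y²)
(D(-7) - c(8)) + 13*u(12, 4) = ((36 - 1*(-7)) - (3 - 1*8 - 1*8²)) + 13*(-1) = ((36 + 7) - (3 - 8 - 1*64)) - 13 = (43 - (3 - 8 - 64)) - 13 = (43 - 1*(-69)) - 13 = (43 + 69) - 13 = 112 - 13 = 99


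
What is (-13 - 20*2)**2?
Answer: 2809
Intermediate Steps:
(-13 - 20*2)**2 = (-13 - 40)**2 = (-53)**2 = 2809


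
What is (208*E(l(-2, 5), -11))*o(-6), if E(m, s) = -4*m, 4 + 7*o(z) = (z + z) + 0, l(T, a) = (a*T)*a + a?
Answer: -599040/7 ≈ -85577.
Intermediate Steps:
l(T, a) = a + T*a² (l(T, a) = (T*a)*a + a = T*a² + a = a + T*a²)
o(z) = -4/7 + 2*z/7 (o(z) = -4/7 + ((z + z) + 0)/7 = -4/7 + (2*z + 0)/7 = -4/7 + (2*z)/7 = -4/7 + 2*z/7)
(208*E(l(-2, 5), -11))*o(-6) = (208*(-20*(1 - 2*5)))*(-4/7 + (2/7)*(-6)) = (208*(-20*(1 - 10)))*(-4/7 - 12/7) = (208*(-20*(-9)))*(-16/7) = (208*(-4*(-45)))*(-16/7) = (208*180)*(-16/7) = 37440*(-16/7) = -599040/7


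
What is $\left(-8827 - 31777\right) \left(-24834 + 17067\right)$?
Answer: $315371268$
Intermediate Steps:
$\left(-8827 - 31777\right) \left(-24834 + 17067\right) = \left(-40604\right) \left(-7767\right) = 315371268$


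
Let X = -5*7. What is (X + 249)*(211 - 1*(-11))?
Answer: 47508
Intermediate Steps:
X = -35
(X + 249)*(211 - 1*(-11)) = (-35 + 249)*(211 - 1*(-11)) = 214*(211 + 11) = 214*222 = 47508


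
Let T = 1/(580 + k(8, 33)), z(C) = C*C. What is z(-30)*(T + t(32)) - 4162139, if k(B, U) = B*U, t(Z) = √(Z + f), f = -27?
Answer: -878211104/211 + 900*√5 ≈ -4.1601e+6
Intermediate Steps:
t(Z) = √(-27 + Z) (t(Z) = √(Z - 27) = √(-27 + Z))
z(C) = C²
T = 1/844 (T = 1/(580 + 8*33) = 1/(580 + 264) = 1/844 ≈ 0.0011848)
z(-30)*(T + t(32)) - 4162139 = (-30)²*(1/844 + √(-27 + 32)) - 4162139 = 900*(1/844 + √5) - 4162139 = (225/211 + 900*√5) - 4162139 = -878211104/211 + 900*√5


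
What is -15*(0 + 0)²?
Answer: 0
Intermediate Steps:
-15*(0 + 0)² = -15*0² = -15*0 = 0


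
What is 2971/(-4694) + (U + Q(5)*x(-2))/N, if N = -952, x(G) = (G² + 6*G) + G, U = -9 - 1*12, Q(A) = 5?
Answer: -1247559/2234344 ≈ -0.55836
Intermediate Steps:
U = -21 (U = -9 - 12 = -21)
x(G) = G² + 7*G
2971/(-4694) + (U + Q(5)*x(-2))/N = 2971/(-4694) + (-21 + 5*(-2*(7 - 2)))/(-952) = 2971*(-1/4694) + (-21 + 5*(-2*5))*(-1/952) = -2971/4694 + (-21 + 5*(-10))*(-1/952) = -2971/4694 + (-21 - 50)*(-1/952) = -2971/4694 - 71*(-1/952) = -2971/4694 + 71/952 = -1247559/2234344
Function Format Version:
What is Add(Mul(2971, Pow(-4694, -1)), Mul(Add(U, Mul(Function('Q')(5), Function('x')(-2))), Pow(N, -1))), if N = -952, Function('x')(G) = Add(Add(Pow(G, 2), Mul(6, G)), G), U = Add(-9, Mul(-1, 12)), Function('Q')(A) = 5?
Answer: Rational(-1247559, 2234344) ≈ -0.55836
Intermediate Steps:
U = -21 (U = Add(-9, -12) = -21)
Function('x')(G) = Add(Pow(G, 2), Mul(7, G))
Add(Mul(2971, Pow(-4694, -1)), Mul(Add(U, Mul(Function('Q')(5), Function('x')(-2))), Pow(N, -1))) = Add(Mul(2971, Pow(-4694, -1)), Mul(Add(-21, Mul(5, Mul(-2, Add(7, -2)))), Pow(-952, -1))) = Add(Mul(2971, Rational(-1, 4694)), Mul(Add(-21, Mul(5, Mul(-2, 5))), Rational(-1, 952))) = Add(Rational(-2971, 4694), Mul(Add(-21, Mul(5, -10)), Rational(-1, 952))) = Add(Rational(-2971, 4694), Mul(Add(-21, -50), Rational(-1, 952))) = Add(Rational(-2971, 4694), Mul(-71, Rational(-1, 952))) = Add(Rational(-2971, 4694), Rational(71, 952)) = Rational(-1247559, 2234344)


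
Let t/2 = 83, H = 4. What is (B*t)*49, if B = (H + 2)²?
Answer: 292824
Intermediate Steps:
t = 166 (t = 2*83 = 166)
B = 36 (B = (4 + 2)² = 6² = 36)
(B*t)*49 = (36*166)*49 = 5976*49 = 292824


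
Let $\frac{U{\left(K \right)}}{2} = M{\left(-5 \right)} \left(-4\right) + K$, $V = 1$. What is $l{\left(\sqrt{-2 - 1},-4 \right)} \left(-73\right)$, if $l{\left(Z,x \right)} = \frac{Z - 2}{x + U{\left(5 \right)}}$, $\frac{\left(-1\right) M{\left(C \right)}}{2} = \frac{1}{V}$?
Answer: $\frac{73}{11} - \frac{73 i \sqrt{3}}{22} \approx 6.6364 - 5.7473 i$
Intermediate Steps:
$M{\left(C \right)} = -2$ ($M{\left(C \right)} = - \frac{2}{1} = \left(-2\right) 1 = -2$)
$U{\left(K \right)} = 16 + 2 K$ ($U{\left(K \right)} = 2 \left(\left(-2\right) \left(-4\right) + K\right) = 2 \left(8 + K\right) = 16 + 2 K$)
$l{\left(Z,x \right)} = \frac{-2 + Z}{26 + x}$ ($l{\left(Z,x \right)} = \frac{Z - 2}{x + \left(16 + 2 \cdot 5\right)} = \frac{-2 + Z}{x + \left(16 + 10\right)} = \frac{-2 + Z}{x + 26} = \frac{-2 + Z}{26 + x}$)
$l{\left(\sqrt{-2 - 1},-4 \right)} \left(-73\right) = \frac{-2 + \sqrt{-2 - 1}}{26 - 4} \left(-73\right) = \frac{-2 + \sqrt{-3}}{22} \left(-73\right) = \frac{-2 + i \sqrt{3}}{22} \left(-73\right) = \left(- \frac{1}{11} + \frac{i \sqrt{3}}{22}\right) \left(-73\right) = \frac{73}{11} - \frac{73 i \sqrt{3}}{22}$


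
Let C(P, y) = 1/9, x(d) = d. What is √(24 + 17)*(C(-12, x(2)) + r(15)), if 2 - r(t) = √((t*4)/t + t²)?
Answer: -√9389 + 19*√41/9 ≈ -83.379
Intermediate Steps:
C(P, y) = ⅑
r(t) = 2 - √(4 + t²) (r(t) = 2 - √((t*4)/t + t²) = 2 - √((4*t)/t + t²) = 2 - √(4 + t²))
√(24 + 17)*(C(-12, x(2)) + r(15)) = √(24 + 17)*(⅑ + (2 - √(4 + 15²))) = √41*(⅑ + (2 - √(4 + 225))) = √41*(⅑ + (2 - √229)) = √41*(19/9 - √229)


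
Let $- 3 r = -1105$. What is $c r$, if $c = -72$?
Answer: $-26520$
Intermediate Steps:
$r = \frac{1105}{3}$ ($r = \left(- \frac{1}{3}\right) \left(-1105\right) = \frac{1105}{3} \approx 368.33$)
$c r = \left(-72\right) \frac{1105}{3} = -26520$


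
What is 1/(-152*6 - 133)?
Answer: -1/1045 ≈ -0.00095694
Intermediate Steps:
1/(-152*6 - 133) = 1/(-912 - 133) = 1/(-1045) = -1/1045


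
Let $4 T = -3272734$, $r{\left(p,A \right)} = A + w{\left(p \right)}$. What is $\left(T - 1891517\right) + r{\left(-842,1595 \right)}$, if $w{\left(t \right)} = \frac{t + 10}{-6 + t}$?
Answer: $- \frac{287059079}{106} \approx -2.7081 \cdot 10^{6}$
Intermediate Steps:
$w{\left(t \right)} = \frac{10 + t}{-6 + t}$
$r{\left(p,A \right)} = A + \frac{10 + p}{-6 + p}$
$T = - \frac{1636367}{2}$ ($T = \frac{1}{4} \left(-3272734\right) = - \frac{1636367}{2} \approx -8.1818 \cdot 10^{5}$)
$\left(T - 1891517\right) + r{\left(-842,1595 \right)} = \left(- \frac{1636367}{2} - 1891517\right) + \frac{10 - 842 + 1595 \left(-6 - 842\right)}{-6 - 842} = - \frac{5419401}{2} + \frac{10 - 842 + 1595 \left(-848\right)}{-848} = - \frac{5419401}{2} - \frac{10 - 842 - 1352560}{848} = - \frac{5419401}{2} - - \frac{84587}{53} = - \frac{5419401}{2} + \frac{84587}{53} = - \frac{287059079}{106}$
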